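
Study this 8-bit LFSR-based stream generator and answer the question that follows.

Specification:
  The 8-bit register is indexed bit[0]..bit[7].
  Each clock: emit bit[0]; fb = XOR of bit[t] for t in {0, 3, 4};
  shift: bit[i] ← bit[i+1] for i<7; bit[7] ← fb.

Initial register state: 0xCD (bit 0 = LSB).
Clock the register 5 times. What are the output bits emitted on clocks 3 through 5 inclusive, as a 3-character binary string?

reg_0 = 0xCD
clock 1: out=1, reg = 0x66
clock 2: out=0, reg = 0x33
clock 3: out=1, reg = 0x19
clock 4: out=1, reg = 0x8C
clock 5: out=0, reg = 0xC6

110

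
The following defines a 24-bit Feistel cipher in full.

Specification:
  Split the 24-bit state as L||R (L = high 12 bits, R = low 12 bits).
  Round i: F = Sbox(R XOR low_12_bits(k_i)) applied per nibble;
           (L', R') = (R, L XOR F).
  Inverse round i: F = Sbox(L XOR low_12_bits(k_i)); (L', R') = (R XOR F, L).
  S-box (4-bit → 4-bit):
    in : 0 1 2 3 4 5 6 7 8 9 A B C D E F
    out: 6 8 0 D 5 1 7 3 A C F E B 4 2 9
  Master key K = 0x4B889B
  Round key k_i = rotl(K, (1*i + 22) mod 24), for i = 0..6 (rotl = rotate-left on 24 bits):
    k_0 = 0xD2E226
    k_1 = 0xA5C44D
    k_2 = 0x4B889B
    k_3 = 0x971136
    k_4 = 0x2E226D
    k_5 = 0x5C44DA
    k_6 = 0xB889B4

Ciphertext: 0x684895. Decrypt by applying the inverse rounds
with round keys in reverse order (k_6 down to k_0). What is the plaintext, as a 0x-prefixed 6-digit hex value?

s_0 = ciphertext = 0x684895
s_1 = InvRound(s_0, k_6) = 0x143684
s_2 = InvRound(s_1, k_5) = 0x748143
s_3 = InvRound(s_2, k_4) = 0x042748
s_4 = InvRound(s_3, k_3) = 0xF7D042
s_5 = InvRound(s_4, k_2) = 0x365F7D
s_6 = InvRound(s_5, k_1) = 0xC77365
s_7 = InvRound(s_6, k_0) = 0x17DC77

0x17DC77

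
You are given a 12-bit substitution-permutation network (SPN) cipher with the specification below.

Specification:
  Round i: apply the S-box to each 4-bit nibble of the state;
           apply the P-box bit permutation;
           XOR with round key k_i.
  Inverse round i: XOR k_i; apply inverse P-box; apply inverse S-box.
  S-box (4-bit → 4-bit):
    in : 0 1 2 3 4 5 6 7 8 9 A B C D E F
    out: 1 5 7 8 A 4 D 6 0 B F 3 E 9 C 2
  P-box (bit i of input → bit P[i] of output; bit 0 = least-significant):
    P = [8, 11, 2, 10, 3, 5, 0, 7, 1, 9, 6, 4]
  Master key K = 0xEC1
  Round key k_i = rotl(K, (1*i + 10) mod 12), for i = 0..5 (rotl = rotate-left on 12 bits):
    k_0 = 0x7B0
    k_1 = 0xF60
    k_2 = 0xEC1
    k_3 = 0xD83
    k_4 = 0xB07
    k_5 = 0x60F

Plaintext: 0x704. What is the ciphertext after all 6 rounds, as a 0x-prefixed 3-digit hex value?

s_0 = plaintext = 0x704
s_1 = Round(s_0, k_0) = 0x9F8
s_2 = Round(s_1, k_1) = 0xD52
s_3 = Round(s_2, k_2) = 0x7D6
s_4 = Round(s_3, k_3) = 0xA4F
s_5 = Round(s_4, k_4) = 0x1F5
s_6 = Round(s_5, k_5) = 0x669

0x669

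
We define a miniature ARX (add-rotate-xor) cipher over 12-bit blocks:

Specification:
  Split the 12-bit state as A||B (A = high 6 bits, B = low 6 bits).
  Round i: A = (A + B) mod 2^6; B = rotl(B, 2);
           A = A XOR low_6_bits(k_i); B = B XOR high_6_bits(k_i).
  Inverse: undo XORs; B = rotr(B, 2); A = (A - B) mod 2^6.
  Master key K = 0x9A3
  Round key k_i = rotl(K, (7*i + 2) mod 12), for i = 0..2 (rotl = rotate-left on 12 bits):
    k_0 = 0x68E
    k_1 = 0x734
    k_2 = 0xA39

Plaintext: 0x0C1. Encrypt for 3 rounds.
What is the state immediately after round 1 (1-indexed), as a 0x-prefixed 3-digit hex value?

s_0 = plaintext = 0x0C1
s_1 = Round(s_0, k_0) = 0x29E
s_2 = Round(s_1, k_1) = 0x725
s_3 = Round(s_2, k_2) = 0xE3E

0x29E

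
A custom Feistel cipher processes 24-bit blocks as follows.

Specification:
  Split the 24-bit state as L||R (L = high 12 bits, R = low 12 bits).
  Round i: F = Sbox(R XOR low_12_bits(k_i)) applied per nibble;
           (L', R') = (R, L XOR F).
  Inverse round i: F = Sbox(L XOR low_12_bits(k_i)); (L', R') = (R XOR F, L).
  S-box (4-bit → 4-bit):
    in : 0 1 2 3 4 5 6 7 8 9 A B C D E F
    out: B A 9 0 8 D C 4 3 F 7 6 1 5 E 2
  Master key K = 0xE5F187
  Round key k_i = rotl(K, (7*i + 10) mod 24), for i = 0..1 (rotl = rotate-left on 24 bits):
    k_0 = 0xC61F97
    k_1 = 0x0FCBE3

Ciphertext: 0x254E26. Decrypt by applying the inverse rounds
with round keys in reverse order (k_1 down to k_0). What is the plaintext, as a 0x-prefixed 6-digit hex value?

s_0 = ciphertext = 0x254E26
s_1 = InvRound(s_0, k_1) = 0x142254
s_2 = InvRound(s_1, k_0) = 0xC09142

0xC09142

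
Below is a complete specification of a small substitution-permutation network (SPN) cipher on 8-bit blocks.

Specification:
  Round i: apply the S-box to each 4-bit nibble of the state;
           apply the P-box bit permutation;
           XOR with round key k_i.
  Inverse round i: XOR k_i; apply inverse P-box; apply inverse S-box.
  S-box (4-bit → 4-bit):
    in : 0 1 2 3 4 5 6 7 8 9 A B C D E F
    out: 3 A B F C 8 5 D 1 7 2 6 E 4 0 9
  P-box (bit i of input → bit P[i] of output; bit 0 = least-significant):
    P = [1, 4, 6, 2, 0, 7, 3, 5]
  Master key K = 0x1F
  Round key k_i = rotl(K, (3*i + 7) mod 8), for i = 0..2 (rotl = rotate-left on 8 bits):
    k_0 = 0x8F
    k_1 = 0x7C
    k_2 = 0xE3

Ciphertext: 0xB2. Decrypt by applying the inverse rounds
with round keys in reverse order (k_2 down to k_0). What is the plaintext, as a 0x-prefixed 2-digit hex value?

s_0 = ciphertext = 0xB2
s_1 = InvRound(s_0, k_2) = 0x8B
s_2 = InvRound(s_1, k_1) = 0x23
s_3 = InvRound(s_2, k_0) = 0xC5

0xC5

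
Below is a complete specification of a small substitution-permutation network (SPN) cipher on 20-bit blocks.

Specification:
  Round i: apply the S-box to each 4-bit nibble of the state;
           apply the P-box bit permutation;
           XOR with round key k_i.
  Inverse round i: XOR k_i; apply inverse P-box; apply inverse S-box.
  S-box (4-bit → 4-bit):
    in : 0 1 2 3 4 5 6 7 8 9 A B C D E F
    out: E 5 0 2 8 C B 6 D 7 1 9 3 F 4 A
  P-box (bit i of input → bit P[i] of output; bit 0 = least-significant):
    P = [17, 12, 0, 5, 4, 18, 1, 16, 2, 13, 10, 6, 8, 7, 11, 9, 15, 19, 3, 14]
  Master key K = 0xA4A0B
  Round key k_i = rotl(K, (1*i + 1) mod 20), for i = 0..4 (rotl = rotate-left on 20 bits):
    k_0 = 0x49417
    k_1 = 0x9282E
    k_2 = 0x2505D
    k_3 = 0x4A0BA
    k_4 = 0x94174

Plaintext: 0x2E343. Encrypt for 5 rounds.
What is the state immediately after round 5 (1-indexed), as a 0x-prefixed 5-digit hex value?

0x3B1AB

s_0 = plaintext = 0x2E343
s_1 = Round(s_0, k_0) = 0x5AC17
s_2 = Round(s_1, k_1) = 0x95931
s_3 = Round(s_2, k_2) = 0xCFE50
s_4 = Round(s_3, k_3) = 0xD3619
s_5 = Round(s_4, k_4) = 0x3B1AB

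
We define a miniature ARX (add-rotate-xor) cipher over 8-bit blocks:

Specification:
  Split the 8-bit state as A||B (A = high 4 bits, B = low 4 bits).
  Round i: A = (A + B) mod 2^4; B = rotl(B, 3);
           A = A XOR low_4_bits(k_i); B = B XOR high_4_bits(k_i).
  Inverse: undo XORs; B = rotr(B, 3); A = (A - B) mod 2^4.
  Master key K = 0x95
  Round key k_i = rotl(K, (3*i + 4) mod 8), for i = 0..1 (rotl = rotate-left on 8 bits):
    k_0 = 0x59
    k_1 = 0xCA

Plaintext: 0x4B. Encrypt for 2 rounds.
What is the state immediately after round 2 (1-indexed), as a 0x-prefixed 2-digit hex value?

0x48

s_0 = plaintext = 0x4B
s_1 = Round(s_0, k_0) = 0x68
s_2 = Round(s_1, k_1) = 0x48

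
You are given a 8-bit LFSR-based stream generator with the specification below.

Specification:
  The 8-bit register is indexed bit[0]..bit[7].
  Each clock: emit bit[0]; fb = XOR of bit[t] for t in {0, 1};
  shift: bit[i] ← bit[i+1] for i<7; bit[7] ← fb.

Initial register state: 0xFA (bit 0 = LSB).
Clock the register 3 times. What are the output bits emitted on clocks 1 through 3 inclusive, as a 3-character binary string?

reg_0 = 0xFA
clock 1: out=0, reg = 0xFD
clock 2: out=1, reg = 0xFE
clock 3: out=0, reg = 0xFF

010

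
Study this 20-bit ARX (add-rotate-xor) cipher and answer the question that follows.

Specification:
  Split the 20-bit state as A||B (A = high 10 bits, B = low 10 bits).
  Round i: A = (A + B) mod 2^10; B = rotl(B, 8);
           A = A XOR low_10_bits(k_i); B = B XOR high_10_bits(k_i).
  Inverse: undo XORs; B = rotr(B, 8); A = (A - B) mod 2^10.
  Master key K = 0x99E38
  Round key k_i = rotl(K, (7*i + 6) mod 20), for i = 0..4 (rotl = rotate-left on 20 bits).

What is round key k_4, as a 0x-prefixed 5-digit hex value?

0xE2678

K = 0x99E38
k_0 = rotl(K, (7*0+6) mod 20) = rotl(K, 6) = 0x78E26
k_1 = rotl(K, (7*1+6) mod 20) = rotl(K, 13) = 0x7133C
k_2 = rotl(K, (7*2+6) mod 20) = rotl(K, 0) = 0x99E38
k_3 = rotl(K, (7*3+6) mod 20) = rotl(K, 7) = 0xF1C4C
k_4 = rotl(K, (7*4+6) mod 20) = rotl(K, 14) = 0xE2678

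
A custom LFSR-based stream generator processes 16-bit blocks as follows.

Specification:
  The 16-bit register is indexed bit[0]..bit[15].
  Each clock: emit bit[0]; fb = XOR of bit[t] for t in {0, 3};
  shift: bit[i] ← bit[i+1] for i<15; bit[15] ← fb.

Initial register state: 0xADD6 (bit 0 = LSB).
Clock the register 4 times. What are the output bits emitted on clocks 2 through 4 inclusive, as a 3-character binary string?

reg_0 = 0xADD6
clock 1: out=0, reg = 0x56EB
clock 2: out=1, reg = 0x2B75
clock 3: out=1, reg = 0x95BA
clock 4: out=0, reg = 0xCADD

110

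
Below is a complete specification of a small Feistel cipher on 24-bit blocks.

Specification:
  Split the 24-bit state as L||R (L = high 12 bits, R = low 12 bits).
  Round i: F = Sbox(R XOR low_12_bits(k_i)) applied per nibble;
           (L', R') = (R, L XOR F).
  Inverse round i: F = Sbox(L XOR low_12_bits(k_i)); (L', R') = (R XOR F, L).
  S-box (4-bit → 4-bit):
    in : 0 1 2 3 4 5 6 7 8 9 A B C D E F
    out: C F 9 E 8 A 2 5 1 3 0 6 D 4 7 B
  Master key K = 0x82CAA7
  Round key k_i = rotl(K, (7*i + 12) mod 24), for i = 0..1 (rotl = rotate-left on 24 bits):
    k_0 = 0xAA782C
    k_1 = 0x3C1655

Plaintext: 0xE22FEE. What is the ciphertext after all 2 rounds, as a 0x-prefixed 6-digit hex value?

s_0 = plaintext = 0xE22FEE
s_1 = Round(s_0, k_0) = 0xFEEBFB
s_2 = Round(s_1, k_1) = 0xBFBBE9

0xBFBBE9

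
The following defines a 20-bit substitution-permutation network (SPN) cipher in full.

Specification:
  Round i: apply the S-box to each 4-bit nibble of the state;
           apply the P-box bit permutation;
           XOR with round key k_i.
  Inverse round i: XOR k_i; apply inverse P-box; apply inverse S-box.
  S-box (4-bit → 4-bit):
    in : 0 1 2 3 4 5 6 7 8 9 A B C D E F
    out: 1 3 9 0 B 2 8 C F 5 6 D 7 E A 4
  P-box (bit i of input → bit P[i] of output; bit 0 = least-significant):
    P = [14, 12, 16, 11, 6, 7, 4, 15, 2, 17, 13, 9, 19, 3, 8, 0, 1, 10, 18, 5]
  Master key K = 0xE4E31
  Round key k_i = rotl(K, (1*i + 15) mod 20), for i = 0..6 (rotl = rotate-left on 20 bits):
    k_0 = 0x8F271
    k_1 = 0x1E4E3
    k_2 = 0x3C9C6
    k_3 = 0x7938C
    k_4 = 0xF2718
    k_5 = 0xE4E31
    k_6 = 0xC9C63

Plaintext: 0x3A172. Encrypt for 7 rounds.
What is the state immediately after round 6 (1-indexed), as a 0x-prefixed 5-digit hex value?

0xECF99

s_0 = plaintext = 0x3A172
s_1 = Round(s_0, k_0) = 0xA3B6D
s_2 = Round(s_1, k_1) = 0x45AE7
s_3 = Round(s_2, k_2) = 0x0656C
s_4 = Round(s_3, k_3) = 0x4438F
s_5 = Round(s_4, k_4) = 0x6A3E3
s_6 = Round(s_5, k_5) = 0xECF99
s_7 = Round(s_6, k_6) = 0x5F91B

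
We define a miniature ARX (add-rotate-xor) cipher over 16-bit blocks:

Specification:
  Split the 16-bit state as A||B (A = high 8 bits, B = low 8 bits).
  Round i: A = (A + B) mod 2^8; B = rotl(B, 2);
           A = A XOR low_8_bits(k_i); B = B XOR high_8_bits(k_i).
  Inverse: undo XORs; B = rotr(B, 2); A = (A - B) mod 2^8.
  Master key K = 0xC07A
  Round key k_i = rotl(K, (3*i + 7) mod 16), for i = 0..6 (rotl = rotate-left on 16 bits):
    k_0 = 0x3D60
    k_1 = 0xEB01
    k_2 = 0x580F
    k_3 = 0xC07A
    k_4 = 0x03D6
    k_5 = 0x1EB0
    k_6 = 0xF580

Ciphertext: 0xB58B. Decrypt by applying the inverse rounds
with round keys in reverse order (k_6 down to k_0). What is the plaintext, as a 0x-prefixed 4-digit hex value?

0x9688

s_0 = ciphertext = 0xB58B
s_1 = InvRound(s_0, k_6) = 0x969F
s_2 = InvRound(s_1, k_5) = 0xC660
s_3 = InvRound(s_2, k_4) = 0x38D8
s_4 = InvRound(s_3, k_3) = 0x3C06
s_5 = InvRound(s_4, k_2) = 0x9C97
s_6 = InvRound(s_5, k_1) = 0x7E1F
s_7 = InvRound(s_6, k_0) = 0x9688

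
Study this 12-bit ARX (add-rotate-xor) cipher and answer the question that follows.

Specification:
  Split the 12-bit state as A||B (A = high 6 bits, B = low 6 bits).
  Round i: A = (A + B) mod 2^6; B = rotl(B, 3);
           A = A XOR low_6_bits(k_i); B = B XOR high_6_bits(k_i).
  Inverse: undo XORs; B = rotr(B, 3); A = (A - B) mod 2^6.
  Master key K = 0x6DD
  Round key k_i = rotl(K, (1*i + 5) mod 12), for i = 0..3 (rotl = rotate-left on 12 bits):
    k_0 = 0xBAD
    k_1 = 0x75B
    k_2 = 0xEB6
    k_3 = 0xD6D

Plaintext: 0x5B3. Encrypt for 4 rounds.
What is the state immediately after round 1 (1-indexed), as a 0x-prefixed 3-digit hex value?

0x930

s_0 = plaintext = 0x5B3
s_1 = Round(s_0, k_0) = 0x930
s_2 = Round(s_1, k_1) = 0x3DB
s_3 = Round(s_2, k_2) = 0x721
s_4 = Round(s_3, k_3) = 0x439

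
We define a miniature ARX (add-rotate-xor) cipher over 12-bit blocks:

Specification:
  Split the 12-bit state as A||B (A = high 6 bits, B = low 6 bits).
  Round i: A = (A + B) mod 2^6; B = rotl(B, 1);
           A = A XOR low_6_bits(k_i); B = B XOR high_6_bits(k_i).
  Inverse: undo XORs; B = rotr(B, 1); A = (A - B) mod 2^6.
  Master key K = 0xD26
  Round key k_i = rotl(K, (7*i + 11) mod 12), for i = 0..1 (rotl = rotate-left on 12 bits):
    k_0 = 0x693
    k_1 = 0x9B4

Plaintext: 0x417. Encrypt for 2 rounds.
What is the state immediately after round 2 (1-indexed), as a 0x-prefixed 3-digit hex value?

0x70F

s_0 = plaintext = 0x417
s_1 = Round(s_0, k_0) = 0xD34
s_2 = Round(s_1, k_1) = 0x70F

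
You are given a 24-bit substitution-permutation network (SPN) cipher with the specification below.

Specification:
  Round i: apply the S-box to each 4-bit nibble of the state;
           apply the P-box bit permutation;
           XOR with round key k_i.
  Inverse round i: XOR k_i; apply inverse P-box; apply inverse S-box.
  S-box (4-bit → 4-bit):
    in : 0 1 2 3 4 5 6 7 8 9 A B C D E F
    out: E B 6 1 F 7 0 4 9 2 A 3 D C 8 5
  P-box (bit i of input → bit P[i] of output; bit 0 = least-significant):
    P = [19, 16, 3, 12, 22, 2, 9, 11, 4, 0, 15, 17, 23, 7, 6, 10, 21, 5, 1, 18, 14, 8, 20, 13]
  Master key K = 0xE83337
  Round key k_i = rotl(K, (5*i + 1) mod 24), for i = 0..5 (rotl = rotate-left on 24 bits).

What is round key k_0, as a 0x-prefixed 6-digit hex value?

K = 0xE83337
k_0 = rotl(K, (5*0+1) mod 24) = rotl(K, 1) = 0xD0666F

0xD0666F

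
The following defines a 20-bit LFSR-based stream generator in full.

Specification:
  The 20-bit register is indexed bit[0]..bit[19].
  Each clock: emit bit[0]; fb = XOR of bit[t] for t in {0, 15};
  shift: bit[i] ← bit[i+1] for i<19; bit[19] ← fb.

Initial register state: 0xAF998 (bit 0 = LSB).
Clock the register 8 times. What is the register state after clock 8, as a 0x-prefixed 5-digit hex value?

0x2DAF9

reg_0 = 0xAF998
clock 1: out=0, reg = 0xD7CCC
clock 2: out=0, reg = 0x6BE66
clock 3: out=0, reg = 0xB5F33
clock 4: out=1, reg = 0xDAF99
clock 5: out=1, reg = 0x6D7CC
clock 6: out=0, reg = 0xB6BE6
clock 7: out=0, reg = 0x5B5F3
clock 8: out=1, reg = 0x2DAF9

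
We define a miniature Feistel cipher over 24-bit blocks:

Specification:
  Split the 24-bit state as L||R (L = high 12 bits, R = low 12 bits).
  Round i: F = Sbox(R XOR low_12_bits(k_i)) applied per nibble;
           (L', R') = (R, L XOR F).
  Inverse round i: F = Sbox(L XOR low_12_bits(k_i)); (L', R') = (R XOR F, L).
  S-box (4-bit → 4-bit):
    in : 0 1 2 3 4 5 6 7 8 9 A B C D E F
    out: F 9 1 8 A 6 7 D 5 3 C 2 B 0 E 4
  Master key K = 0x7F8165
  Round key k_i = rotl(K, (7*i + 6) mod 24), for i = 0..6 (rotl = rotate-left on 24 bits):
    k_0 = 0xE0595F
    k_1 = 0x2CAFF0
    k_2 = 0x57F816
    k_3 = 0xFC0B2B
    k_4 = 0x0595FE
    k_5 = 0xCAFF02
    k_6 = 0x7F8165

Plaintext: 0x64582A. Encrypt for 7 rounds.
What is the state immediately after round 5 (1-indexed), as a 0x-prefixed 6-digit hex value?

0x8C3BB9

s_0 = plaintext = 0x64582A
s_1 = Round(s_0, k_0) = 0x82AF93
s_2 = Round(s_1, k_1) = 0xF93752
s_3 = Round(s_2, k_2) = 0x752B39
s_4 = Round(s_3, k_3) = 0xB398C3
s_5 = Round(s_4, k_4) = 0x8C3BB9
s_6 = Round(s_5, k_5) = 0xBB92E1
s_7 = Round(s_6, k_6) = 0x2E13E3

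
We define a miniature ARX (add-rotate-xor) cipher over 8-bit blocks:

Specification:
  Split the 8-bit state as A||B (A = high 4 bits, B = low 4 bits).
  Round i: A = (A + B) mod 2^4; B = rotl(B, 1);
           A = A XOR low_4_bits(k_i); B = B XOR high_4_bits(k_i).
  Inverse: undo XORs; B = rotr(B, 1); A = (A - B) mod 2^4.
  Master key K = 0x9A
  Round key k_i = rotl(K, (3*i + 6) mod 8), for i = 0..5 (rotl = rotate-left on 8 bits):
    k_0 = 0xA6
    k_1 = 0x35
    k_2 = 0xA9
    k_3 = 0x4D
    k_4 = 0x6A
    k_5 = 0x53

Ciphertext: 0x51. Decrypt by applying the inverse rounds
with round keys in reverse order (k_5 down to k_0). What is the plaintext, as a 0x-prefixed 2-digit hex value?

0xFA

s_0 = ciphertext = 0x51
s_1 = InvRound(s_0, k_5) = 0x42
s_2 = InvRound(s_1, k_4) = 0xC2
s_3 = InvRound(s_2, k_3) = 0xE3
s_4 = InvRound(s_3, k_2) = 0xBC
s_5 = InvRound(s_4, k_1) = 0xFF
s_6 = InvRound(s_5, k_0) = 0xFA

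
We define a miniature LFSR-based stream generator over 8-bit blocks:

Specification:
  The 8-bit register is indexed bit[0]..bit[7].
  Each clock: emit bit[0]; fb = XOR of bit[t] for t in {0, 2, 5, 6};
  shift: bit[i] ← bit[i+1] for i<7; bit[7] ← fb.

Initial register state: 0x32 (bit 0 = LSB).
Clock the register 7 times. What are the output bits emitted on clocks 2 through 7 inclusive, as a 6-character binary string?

reg_0 = 0x32
clock 1: out=0, reg = 0x99
clock 2: out=1, reg = 0xCC
clock 3: out=0, reg = 0x66
clock 4: out=0, reg = 0xB3
clock 5: out=1, reg = 0x59
clock 6: out=1, reg = 0x2C
clock 7: out=0, reg = 0x16

100110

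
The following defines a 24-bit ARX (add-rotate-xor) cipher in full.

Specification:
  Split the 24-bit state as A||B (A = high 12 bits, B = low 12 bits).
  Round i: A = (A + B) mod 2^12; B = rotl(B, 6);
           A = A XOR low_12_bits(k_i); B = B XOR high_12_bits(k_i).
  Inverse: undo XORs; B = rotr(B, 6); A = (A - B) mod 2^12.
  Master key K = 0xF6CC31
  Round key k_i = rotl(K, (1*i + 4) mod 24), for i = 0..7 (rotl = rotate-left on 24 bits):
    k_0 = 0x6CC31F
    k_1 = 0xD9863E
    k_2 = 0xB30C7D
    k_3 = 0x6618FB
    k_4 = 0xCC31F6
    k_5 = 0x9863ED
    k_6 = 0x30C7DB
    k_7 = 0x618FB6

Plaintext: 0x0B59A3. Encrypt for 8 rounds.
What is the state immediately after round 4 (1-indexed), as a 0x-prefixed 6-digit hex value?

0xFC5D6D

s_0 = plaintext = 0x0B59A3
s_1 = Round(s_0, k_0) = 0x947E2A
s_2 = Round(s_1, k_1) = 0x14F720
s_3 = Round(s_2, k_2) = 0x41232C
s_4 = Round(s_3, k_3) = 0xFC5D6D
s_5 = Round(s_4, k_4) = 0xCC47B6
s_6 = Round(s_5, k_5) = 0x797418
s_7 = Round(s_6, k_6) = 0xC7451C
s_8 = Round(s_7, k_7) = 0xE2610C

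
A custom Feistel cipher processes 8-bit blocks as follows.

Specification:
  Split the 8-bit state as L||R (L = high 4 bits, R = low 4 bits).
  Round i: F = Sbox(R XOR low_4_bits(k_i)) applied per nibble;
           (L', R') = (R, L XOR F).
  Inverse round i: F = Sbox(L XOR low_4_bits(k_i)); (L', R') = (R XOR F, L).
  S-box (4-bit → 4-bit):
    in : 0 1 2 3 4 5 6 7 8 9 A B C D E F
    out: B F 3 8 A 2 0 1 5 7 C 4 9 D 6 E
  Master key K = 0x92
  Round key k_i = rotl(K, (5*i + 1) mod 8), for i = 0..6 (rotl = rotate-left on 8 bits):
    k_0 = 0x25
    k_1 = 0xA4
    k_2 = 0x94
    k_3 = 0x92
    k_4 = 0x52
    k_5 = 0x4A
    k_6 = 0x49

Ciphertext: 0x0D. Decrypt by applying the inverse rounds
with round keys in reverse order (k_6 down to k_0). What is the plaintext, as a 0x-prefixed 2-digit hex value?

0x95

s_0 = ciphertext = 0x0D
s_1 = InvRound(s_0, k_6) = 0xA0
s_2 = InvRound(s_1, k_5) = 0xBA
s_3 = InvRound(s_2, k_4) = 0xDB
s_4 = InvRound(s_3, k_3) = 0x5D
s_5 = InvRound(s_4, k_2) = 0x25
s_6 = InvRound(s_5, k_1) = 0x52
s_7 = InvRound(s_6, k_0) = 0x95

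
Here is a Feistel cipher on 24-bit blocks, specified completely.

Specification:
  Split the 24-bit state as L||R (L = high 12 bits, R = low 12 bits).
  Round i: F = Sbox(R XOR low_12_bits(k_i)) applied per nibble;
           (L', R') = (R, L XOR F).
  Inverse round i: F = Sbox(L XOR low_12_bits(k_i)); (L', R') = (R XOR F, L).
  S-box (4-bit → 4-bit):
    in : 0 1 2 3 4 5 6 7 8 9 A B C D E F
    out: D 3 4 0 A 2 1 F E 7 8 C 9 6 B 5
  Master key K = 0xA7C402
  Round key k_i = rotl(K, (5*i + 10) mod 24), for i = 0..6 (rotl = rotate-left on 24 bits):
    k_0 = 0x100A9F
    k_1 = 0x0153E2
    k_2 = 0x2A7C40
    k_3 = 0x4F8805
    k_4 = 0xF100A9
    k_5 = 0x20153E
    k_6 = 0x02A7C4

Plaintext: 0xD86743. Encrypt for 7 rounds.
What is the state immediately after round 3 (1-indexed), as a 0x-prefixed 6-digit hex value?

0x99598D

s_0 = plaintext = 0xD86743
s_1 = Round(s_0, k_0) = 0x743BEF
s_2 = Round(s_1, k_1) = 0xBEF995
s_3 = Round(s_2, k_2) = 0x99598D
s_4 = Round(s_3, k_3) = 0x98DA7B
s_5 = Round(s_4, k_4) = 0xA7B1E9
s_6 = Round(s_5, k_5) = 0x1E9014
s_7 = Round(s_6, k_6) = 0x014E84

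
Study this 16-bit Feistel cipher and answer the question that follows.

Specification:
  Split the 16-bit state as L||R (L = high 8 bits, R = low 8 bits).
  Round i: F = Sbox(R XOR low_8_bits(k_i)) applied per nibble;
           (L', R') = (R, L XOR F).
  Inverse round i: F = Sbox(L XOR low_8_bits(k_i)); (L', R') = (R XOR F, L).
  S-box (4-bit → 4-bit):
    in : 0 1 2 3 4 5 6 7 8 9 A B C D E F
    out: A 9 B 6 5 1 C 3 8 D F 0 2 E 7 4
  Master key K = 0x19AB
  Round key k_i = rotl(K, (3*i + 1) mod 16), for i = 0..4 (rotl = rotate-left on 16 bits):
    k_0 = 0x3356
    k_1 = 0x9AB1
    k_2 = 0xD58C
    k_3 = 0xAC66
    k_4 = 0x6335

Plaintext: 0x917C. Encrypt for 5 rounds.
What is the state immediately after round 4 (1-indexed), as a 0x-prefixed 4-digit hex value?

0x9BE6

s_0 = plaintext = 0x917C
s_1 = Round(s_0, k_0) = 0x7C2E
s_2 = Round(s_1, k_1) = 0x2EA8
s_3 = Round(s_2, k_2) = 0xA89B
s_4 = Round(s_3, k_3) = 0x9BE6
s_5 = Round(s_4, k_4) = 0xE67D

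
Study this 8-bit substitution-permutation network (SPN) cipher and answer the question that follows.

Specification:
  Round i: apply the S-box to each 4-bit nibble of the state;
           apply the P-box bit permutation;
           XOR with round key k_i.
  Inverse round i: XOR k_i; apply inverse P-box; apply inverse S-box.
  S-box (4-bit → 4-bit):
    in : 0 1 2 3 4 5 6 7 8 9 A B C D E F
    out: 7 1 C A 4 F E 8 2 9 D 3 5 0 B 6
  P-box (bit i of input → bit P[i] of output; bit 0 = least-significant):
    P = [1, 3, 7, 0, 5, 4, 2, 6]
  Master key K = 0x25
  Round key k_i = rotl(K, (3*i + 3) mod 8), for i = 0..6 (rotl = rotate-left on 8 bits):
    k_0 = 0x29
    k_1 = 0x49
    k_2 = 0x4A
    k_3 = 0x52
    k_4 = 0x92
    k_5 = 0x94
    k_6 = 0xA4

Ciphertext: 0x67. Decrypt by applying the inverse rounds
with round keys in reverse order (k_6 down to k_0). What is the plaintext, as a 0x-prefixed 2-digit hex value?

0xEB

s_0 = ciphertext = 0x67
s_1 = InvRound(s_0, k_6) = 0x7A
s_2 = InvRound(s_1, k_5) = 0xA0
s_3 = InvRound(s_2, k_4) = 0xB1
s_4 = InvRound(s_3, k_3) = 0x9A
s_5 = InvRound(s_4, k_2) = 0x34
s_6 = InvRound(s_5, k_1) = 0x53
s_7 = InvRound(s_6, k_0) = 0xEB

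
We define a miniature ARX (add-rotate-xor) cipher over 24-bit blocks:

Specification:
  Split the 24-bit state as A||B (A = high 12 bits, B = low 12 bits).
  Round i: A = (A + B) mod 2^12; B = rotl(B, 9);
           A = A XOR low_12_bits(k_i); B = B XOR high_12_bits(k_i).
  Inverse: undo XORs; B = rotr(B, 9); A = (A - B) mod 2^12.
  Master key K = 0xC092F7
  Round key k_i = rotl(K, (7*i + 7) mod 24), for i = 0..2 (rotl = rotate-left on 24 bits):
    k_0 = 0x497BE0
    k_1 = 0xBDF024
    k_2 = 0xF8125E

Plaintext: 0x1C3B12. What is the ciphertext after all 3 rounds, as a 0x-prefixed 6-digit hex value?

0x8B1DBD

s_0 = plaintext = 0x1C3B12
s_1 = Round(s_0, k_0) = 0x7351F5
s_2 = Round(s_1, k_1) = 0x90E1E1
s_3 = Round(s_2, k_2) = 0x8B1DBD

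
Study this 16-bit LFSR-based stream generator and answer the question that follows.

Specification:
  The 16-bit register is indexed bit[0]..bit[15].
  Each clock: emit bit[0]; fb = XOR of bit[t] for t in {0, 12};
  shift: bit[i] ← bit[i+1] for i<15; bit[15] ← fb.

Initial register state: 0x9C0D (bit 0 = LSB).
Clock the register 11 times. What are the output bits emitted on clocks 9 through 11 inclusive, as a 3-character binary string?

reg_0 = 0x9C0D
clock 1: out=1, reg = 0x4E06
clock 2: out=0, reg = 0x2703
clock 3: out=1, reg = 0x9381
clock 4: out=1, reg = 0x49C0
clock 5: out=0, reg = 0x24E0
clock 6: out=0, reg = 0x1270
clock 7: out=0, reg = 0x8938
clock 8: out=0, reg = 0x449C
clock 9: out=0, reg = 0x224E
clock 10: out=0, reg = 0x1127
clock 11: out=1, reg = 0x0893

001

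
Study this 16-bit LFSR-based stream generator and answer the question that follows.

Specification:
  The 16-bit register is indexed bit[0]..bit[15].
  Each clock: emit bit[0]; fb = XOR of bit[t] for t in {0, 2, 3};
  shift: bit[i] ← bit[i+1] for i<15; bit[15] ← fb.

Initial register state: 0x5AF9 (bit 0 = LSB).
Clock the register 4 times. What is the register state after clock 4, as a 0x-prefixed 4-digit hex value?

0x85AF

reg_0 = 0x5AF9
clock 1: out=1, reg = 0x2D7C
clock 2: out=0, reg = 0x16BE
clock 3: out=0, reg = 0x0B5F
clock 4: out=1, reg = 0x85AF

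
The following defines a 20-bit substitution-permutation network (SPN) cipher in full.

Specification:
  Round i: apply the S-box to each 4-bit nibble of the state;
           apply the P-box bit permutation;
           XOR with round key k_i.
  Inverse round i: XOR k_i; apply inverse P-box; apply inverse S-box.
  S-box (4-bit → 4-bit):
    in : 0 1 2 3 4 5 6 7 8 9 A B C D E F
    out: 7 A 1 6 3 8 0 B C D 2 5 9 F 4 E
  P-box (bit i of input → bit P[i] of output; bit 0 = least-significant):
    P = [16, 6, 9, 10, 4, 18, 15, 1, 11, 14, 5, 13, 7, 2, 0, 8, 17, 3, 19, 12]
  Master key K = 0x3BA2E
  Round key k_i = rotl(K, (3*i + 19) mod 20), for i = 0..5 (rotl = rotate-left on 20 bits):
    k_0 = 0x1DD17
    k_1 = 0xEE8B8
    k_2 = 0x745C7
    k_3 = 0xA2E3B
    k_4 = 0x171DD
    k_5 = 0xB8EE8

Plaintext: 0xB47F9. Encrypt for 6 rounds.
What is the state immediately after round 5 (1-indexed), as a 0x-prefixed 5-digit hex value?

0x76D9A

s_0 = plaintext = 0xB47F9
s_1 = Round(s_0, k_0) = 0xE3391
s_2 = Round(s_1, k_1) = 0x62CCF
s_3 = Round(s_2, k_2) = 0x76B15
s_4 = Round(s_3, k_3) = 0xC3211
s_5 = Round(s_4, k_4) = 0x76D9A
s_6 = Round(s_5, k_5) = 0x97692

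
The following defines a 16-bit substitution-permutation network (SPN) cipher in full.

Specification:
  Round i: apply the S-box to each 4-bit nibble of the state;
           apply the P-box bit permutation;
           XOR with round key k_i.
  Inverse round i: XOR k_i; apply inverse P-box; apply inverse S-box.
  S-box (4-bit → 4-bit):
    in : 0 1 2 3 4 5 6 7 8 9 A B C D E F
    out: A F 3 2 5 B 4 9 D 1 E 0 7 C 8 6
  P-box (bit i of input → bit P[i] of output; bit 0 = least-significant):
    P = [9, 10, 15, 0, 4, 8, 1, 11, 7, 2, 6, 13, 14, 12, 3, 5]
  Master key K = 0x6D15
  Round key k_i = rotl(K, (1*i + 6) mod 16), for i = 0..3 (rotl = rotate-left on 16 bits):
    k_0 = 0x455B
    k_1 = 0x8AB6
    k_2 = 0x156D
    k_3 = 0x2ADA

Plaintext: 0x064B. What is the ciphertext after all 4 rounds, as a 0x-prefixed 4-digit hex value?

0x14BF

s_0 = plaintext = 0x064B
s_1 = Round(s_0, k_0) = 0x5529
s_2 = Round(s_1, k_1) = 0xF902
s_3 = Round(s_2, k_2) = 0x0AE5
s_4 = Round(s_3, k_3) = 0x14BF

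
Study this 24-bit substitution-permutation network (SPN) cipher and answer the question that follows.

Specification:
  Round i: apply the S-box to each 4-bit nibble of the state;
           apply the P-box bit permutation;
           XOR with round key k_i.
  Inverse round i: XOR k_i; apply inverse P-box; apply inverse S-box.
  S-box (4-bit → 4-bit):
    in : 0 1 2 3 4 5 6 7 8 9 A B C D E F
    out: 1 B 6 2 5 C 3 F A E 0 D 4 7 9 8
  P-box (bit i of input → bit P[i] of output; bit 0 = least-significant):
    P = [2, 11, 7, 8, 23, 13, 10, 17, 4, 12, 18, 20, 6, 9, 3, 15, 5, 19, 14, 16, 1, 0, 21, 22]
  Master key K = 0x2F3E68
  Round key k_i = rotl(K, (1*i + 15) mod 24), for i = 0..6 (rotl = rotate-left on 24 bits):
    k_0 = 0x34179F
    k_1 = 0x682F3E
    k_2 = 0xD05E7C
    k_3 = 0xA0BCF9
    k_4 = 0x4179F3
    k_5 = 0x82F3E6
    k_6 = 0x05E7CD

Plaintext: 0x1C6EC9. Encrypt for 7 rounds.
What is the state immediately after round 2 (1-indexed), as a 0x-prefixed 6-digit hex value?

0xF8FB95

s_0 = plaintext = 0x1C6EC9
s_1 = Round(s_0, k_0) = 0x64584C
s_2 = Round(s_1, k_1) = 0xF8FB95
s_3 = Round(s_2, k_2) = 0x8FFBEC
s_4 = Round(s_3, k_3) = 0x773C68
s_5 = Round(s_4, k_4) = 0xAC12D0
s_6 = Round(s_5, k_5) = 0x0605A2
s_7 = Round(s_6, k_6) = 0x19EF2F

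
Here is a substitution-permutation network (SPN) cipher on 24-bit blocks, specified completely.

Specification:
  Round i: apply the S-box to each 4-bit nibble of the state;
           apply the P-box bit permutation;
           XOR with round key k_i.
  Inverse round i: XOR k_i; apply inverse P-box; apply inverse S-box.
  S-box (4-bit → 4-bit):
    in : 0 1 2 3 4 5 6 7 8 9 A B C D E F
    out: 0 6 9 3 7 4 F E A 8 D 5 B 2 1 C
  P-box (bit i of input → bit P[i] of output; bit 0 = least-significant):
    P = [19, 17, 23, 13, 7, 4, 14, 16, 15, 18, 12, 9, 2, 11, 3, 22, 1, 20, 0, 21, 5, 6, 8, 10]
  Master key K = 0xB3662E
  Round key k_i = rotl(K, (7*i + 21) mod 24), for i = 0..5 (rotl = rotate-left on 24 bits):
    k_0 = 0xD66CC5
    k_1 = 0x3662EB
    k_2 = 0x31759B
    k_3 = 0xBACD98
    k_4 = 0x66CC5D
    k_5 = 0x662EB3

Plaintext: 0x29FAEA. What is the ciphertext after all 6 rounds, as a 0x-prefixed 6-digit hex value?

0xBD8F12

s_0 = plaintext = 0x29FAEA
s_1 = Round(s_0, k_0) = 0x3EDA6D
s_2 = Round(s_1, k_1) = 0x35B819
s_3 = Round(s_2, k_2) = 0x3517E6
s_4 = Round(s_3, k_3) = 0x34F771
s_5 = Round(s_4, k_4) = 0xB19E26
s_6 = Round(s_5, k_5) = 0xBD8F12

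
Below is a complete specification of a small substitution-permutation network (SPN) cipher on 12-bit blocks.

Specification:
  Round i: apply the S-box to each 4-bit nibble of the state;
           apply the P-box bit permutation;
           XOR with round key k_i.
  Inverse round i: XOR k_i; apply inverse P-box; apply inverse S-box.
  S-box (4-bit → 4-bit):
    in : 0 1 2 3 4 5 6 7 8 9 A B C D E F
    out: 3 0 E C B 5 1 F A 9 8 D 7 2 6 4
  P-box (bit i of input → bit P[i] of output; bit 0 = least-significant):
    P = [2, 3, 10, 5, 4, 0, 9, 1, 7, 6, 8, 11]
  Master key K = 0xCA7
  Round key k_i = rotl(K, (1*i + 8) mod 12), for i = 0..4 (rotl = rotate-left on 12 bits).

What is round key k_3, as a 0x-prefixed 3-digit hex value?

K = 0xCA7
k_0 = rotl(K, (1*0+8) mod 12) = rotl(K, 8) = 0x7CA
k_1 = rotl(K, (1*1+8) mod 12) = rotl(K, 9) = 0xF94
k_2 = rotl(K, (1*2+8) mod 12) = rotl(K, 10) = 0xF29
k_3 = rotl(K, (1*3+8) mod 12) = rotl(K, 11) = 0xE53

0xE53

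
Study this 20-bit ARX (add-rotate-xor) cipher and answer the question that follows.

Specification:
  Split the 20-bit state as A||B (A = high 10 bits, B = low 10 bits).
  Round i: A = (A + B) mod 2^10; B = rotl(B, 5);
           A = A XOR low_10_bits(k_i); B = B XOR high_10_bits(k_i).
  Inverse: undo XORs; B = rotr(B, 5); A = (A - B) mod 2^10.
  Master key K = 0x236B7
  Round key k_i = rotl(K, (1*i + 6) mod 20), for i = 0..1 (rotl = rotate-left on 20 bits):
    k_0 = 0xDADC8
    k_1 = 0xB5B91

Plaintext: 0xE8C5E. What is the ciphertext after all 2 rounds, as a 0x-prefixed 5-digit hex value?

s_0 = plaintext = 0xE8C5E
s_1 = Round(s_0, k_0) = 0x724A9
s_2 = Round(s_1, k_1) = 0x78FF3

0x78FF3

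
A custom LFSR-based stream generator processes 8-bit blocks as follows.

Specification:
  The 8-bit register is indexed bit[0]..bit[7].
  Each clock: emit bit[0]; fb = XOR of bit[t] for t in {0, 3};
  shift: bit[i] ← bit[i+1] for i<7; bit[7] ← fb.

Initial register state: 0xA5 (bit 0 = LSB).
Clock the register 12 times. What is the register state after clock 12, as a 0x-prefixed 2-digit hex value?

reg_0 = 0xA5
clock 1: out=1, reg = 0xD2
clock 2: out=0, reg = 0x69
clock 3: out=1, reg = 0x34
clock 4: out=0, reg = 0x1A
clock 5: out=0, reg = 0x8D
clock 6: out=1, reg = 0x46
clock 7: out=0, reg = 0x23
clock 8: out=1, reg = 0x91
clock 9: out=1, reg = 0xC8
clock 10: out=0, reg = 0xE4
clock 11: out=0, reg = 0x72
clock 12: out=0, reg = 0x39

0x39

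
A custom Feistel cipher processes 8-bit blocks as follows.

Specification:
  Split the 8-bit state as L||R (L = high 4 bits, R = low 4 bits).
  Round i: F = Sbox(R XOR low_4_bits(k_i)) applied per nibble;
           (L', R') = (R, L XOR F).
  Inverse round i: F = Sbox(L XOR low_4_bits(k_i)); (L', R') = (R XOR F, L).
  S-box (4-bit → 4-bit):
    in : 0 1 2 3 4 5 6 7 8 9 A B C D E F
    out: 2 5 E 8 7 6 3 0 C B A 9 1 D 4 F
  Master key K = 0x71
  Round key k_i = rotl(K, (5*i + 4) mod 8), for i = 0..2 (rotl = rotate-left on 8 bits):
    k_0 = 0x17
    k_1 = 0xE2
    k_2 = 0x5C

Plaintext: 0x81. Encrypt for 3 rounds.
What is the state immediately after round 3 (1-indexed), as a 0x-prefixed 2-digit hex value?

s_0 = plaintext = 0x81
s_1 = Round(s_0, k_0) = 0x1B
s_2 = Round(s_1, k_1) = 0xBA
s_3 = Round(s_2, k_2) = 0xA8

0xA8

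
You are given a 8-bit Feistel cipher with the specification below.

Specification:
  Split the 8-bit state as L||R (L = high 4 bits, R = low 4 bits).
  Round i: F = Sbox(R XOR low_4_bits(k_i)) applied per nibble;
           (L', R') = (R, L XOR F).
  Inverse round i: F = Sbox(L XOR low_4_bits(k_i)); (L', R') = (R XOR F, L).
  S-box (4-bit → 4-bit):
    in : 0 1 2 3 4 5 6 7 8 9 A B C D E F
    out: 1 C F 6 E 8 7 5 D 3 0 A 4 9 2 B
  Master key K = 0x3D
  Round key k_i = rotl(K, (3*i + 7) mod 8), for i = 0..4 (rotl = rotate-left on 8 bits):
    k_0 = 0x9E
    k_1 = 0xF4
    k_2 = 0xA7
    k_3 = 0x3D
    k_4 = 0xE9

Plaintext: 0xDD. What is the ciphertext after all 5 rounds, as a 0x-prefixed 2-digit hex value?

s_0 = plaintext = 0xDD
s_1 = Round(s_0, k_0) = 0xDB
s_2 = Round(s_1, k_1) = 0xB6
s_3 = Round(s_2, k_2) = 0x67
s_4 = Round(s_3, k_3) = 0x76
s_5 = Round(s_4, k_4) = 0x6C

0x6C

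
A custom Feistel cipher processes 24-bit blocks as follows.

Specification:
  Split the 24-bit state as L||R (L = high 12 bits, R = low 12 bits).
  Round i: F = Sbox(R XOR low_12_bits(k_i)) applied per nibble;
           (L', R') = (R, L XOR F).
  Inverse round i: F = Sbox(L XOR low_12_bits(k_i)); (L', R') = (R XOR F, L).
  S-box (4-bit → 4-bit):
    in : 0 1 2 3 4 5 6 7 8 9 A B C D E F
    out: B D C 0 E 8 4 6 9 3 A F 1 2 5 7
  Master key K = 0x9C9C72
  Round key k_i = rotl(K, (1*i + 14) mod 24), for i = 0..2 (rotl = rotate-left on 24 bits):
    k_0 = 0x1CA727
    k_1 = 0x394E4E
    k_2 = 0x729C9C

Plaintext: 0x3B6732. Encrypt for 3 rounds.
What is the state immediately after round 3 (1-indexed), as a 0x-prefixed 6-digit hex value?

s_0 = plaintext = 0x3B6732
s_1 = Round(s_0, k_0) = 0x73286E
s_2 = Round(s_1, k_1) = 0x86E3F9
s_3 = Round(s_2, k_2) = 0x3F9F26

0x3F9F26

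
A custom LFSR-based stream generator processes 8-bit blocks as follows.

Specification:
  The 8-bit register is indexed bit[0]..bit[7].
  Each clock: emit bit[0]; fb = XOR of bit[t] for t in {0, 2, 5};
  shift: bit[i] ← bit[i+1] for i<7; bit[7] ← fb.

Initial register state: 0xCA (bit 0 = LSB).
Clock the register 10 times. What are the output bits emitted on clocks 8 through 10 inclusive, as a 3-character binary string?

101

reg_0 = 0xCA
clock 1: out=0, reg = 0x65
clock 2: out=1, reg = 0xB2
clock 3: out=0, reg = 0xD9
clock 4: out=1, reg = 0xEC
clock 5: out=0, reg = 0x76
clock 6: out=0, reg = 0x3B
clock 7: out=1, reg = 0x1D
clock 8: out=1, reg = 0x0E
clock 9: out=0, reg = 0x87
clock 10: out=1, reg = 0x43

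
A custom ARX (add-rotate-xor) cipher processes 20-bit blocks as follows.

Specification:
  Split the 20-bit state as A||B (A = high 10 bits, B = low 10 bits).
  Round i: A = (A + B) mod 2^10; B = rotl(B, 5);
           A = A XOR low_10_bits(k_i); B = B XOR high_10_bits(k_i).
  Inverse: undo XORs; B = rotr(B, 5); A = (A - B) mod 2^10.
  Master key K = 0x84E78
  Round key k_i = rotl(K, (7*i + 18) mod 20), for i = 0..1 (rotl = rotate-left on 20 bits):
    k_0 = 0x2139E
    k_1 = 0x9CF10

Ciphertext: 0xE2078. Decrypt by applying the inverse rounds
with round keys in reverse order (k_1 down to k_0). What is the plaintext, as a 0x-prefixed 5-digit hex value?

0x89E8F

s_0 = ciphertext = 0xE2078
s_1 = InvRound(s_0, k_1) = 0xCA170
s_2 = InvRound(s_1, k_0) = 0x89E8F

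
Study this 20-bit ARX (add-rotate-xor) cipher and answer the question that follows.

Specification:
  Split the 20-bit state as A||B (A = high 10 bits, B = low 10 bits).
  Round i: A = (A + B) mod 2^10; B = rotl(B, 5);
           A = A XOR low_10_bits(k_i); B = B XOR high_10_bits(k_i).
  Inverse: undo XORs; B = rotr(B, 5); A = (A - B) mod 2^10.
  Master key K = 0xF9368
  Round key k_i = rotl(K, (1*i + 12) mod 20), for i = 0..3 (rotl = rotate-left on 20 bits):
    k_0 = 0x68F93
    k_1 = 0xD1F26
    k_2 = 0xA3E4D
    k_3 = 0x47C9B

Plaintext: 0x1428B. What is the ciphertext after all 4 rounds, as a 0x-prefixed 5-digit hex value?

s_0 = plaintext = 0x1428B
s_1 = Round(s_0, k_0) = 0x520D7
s_2 = Round(s_1, k_1) = 0x4E5A1
s_3 = Round(s_2, k_2) = 0x25EA2
s_4 = Round(s_3, k_3) = 0xE894A

0xE894A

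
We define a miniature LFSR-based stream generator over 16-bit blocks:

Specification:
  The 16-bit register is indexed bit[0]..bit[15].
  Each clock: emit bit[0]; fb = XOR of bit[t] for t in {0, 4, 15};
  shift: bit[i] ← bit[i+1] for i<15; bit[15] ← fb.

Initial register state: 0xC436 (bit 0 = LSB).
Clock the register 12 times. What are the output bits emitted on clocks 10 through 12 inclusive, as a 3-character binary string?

010

reg_0 = 0xC436
clock 1: out=0, reg = 0x621B
clock 2: out=1, reg = 0x310D
clock 3: out=1, reg = 0x9886
clock 4: out=0, reg = 0xCC43
clock 5: out=1, reg = 0x6621
clock 6: out=1, reg = 0xB310
clock 7: out=0, reg = 0x5988
clock 8: out=0, reg = 0x2CC4
clock 9: out=0, reg = 0x1662
clock 10: out=0, reg = 0x0B31
clock 11: out=1, reg = 0x0598
clock 12: out=0, reg = 0x82CC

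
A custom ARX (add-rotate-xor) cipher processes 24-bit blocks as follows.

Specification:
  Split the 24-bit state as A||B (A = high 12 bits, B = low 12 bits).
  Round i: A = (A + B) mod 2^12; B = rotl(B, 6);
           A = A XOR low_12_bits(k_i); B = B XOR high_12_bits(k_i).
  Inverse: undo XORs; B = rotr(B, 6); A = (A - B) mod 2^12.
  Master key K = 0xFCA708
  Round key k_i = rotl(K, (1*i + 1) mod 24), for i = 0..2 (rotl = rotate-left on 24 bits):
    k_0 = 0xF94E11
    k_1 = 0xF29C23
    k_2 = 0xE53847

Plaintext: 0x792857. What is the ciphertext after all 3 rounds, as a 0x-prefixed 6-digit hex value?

s_0 = plaintext = 0x792857
s_1 = Round(s_0, k_0) = 0x1F8A75
s_2 = Round(s_1, k_1) = 0x04E240
s_3 = Round(s_2, k_2) = 0xAC9E5A

0xAC9E5A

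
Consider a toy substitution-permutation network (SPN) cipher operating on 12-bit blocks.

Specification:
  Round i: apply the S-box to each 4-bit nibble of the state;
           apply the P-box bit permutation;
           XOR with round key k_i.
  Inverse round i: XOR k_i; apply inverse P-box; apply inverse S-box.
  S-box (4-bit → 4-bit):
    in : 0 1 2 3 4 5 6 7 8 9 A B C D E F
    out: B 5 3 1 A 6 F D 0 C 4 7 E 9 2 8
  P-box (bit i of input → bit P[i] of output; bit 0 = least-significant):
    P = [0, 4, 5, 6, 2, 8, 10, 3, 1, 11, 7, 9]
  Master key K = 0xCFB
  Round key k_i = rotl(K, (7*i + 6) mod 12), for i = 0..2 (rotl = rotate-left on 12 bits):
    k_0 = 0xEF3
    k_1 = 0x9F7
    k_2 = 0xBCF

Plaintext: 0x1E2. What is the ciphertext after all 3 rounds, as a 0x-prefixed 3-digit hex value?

s_0 = plaintext = 0x1E2
s_1 = Round(s_0, k_0) = 0xF60
s_2 = Round(s_1, k_1) = 0xEAA
s_3 = Round(s_2, k_2) = 0x7EF

0x7EF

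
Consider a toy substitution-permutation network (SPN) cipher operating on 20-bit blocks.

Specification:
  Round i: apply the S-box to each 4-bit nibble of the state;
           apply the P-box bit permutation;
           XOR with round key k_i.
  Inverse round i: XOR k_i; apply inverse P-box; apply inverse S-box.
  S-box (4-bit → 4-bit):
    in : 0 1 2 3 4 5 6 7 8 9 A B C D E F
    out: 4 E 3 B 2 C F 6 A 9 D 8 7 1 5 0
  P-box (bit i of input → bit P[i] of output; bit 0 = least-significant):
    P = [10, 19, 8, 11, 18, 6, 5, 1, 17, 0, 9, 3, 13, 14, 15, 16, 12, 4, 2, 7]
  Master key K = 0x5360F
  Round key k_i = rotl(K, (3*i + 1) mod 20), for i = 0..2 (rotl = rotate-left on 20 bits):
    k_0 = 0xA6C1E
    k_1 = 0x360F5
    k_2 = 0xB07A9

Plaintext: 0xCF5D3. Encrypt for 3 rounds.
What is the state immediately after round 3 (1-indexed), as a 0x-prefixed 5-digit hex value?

0xA1668

s_0 = plaintext = 0xCF5D3
s_1 = Round(s_0, k_0) = 0x67202
s_2 = Round(s_1, k_1) = 0x9B440
s_3 = Round(s_2, k_2) = 0xA1668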